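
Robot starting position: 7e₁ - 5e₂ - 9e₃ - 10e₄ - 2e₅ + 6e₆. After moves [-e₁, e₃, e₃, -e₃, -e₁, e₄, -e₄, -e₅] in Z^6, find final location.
(5, -5, -8, -10, -3, 6)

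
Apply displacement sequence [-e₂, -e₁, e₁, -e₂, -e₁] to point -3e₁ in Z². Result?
(-4, -2)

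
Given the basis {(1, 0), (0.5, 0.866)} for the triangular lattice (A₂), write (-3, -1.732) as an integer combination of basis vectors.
-2b₁ - 2b₂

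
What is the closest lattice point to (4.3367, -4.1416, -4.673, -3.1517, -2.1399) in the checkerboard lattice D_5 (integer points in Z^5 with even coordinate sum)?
(4, -4, -5, -3, -2)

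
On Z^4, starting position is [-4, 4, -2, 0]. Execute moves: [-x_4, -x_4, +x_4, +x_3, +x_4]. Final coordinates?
(-4, 4, -1, 0)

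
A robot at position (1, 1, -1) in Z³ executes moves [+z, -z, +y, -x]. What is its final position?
(0, 2, -1)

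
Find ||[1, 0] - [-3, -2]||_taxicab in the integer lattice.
6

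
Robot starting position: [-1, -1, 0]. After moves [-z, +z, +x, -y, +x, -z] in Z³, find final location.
(1, -2, -1)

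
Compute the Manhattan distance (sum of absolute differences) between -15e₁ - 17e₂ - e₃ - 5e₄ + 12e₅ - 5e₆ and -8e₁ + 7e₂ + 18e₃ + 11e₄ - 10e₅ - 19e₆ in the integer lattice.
102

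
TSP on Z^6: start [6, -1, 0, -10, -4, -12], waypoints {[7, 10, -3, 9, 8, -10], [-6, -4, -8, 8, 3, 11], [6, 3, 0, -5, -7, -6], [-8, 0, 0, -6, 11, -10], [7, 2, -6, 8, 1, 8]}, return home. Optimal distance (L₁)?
218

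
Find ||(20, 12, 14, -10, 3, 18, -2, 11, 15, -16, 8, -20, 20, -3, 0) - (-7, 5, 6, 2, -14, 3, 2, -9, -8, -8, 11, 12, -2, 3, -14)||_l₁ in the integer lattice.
218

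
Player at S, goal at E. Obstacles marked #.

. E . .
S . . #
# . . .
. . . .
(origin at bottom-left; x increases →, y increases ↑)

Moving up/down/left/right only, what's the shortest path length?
2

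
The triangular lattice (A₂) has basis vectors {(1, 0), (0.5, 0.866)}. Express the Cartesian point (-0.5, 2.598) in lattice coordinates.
-2b₁ + 3b₂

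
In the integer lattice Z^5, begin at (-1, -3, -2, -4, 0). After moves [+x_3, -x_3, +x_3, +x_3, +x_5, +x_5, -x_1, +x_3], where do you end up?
(-2, -3, 1, -4, 2)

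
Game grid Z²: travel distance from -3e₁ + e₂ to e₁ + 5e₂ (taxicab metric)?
8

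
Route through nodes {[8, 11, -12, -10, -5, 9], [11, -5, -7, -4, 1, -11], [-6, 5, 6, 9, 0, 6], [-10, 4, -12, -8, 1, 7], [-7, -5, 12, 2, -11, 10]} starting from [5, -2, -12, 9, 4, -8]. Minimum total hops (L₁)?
205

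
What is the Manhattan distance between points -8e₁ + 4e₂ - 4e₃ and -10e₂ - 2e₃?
24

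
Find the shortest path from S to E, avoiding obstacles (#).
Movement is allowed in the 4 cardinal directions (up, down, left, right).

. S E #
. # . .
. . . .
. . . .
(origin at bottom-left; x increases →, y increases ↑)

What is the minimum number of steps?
1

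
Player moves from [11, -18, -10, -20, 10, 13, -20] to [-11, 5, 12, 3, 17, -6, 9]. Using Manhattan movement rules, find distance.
145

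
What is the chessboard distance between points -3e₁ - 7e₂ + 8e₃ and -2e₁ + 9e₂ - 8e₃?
16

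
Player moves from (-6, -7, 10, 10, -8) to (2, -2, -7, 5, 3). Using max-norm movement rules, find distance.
17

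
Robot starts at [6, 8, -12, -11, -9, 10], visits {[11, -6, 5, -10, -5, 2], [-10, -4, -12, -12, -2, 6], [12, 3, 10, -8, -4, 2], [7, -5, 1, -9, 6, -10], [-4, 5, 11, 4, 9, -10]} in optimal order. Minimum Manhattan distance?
199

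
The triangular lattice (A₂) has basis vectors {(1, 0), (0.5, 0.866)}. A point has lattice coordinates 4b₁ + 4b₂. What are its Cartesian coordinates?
(6, 3.464)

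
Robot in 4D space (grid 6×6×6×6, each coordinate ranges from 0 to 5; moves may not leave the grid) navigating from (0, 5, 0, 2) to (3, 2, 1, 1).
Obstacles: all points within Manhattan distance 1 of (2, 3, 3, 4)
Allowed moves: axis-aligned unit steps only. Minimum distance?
8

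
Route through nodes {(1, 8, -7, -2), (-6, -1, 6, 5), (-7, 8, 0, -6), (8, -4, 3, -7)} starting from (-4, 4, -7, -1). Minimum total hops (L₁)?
88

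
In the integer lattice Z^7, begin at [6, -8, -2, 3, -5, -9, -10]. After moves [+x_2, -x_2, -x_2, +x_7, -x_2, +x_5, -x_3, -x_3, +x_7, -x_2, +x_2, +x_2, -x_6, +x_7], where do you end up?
(6, -9, -4, 3, -4, -10, -7)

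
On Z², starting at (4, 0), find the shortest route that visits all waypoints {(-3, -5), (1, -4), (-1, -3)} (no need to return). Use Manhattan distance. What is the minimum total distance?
14
(one optimal route: (4, 0) → (1, -4) → (-1, -3) → (-3, -5))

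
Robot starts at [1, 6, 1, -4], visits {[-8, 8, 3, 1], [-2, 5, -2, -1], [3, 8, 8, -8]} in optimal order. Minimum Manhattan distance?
51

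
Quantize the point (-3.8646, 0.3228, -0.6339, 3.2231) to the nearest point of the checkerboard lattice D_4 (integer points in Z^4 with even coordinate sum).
(-4, 0, -1, 3)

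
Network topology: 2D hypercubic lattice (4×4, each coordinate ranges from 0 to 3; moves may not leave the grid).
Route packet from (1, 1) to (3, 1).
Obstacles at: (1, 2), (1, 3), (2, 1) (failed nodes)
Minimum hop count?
4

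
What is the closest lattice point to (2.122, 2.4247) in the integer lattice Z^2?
(2, 2)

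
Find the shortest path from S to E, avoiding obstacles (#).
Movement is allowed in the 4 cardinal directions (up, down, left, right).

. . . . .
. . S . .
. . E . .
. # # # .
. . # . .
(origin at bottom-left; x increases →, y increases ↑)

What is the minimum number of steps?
1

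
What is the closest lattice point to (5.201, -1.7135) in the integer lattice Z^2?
(5, -2)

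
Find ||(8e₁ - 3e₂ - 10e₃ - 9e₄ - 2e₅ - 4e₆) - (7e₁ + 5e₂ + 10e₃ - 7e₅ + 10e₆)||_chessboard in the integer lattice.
20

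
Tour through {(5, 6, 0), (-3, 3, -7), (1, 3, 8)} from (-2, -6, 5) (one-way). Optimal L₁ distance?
48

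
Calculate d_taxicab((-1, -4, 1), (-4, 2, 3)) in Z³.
11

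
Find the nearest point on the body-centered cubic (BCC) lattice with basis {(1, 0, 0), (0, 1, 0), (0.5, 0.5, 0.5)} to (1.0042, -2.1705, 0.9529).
(1, -2, 1)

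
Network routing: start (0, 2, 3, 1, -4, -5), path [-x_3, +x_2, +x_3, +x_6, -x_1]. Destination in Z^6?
(-1, 3, 3, 1, -4, -4)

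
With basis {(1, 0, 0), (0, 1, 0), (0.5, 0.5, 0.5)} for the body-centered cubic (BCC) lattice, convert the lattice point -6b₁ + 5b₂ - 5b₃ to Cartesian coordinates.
(-8.5, 2.5, -2.5)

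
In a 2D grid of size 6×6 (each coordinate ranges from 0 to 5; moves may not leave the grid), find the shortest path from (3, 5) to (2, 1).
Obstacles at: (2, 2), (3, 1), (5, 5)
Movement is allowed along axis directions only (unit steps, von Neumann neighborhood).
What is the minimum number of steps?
7
(one shortest path: (3, 5) → (2, 5) → (1, 5) → (1, 4) → (1, 3) → (1, 2) → (1, 1) → (2, 1))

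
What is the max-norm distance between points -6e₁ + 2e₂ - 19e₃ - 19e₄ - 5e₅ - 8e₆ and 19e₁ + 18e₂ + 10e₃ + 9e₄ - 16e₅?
29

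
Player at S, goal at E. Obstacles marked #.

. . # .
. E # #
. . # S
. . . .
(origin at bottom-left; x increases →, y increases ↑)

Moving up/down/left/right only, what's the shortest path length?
5
(one shortest path: (3, 1) → (3, 0) → (2, 0) → (1, 0) → (1, 1) → (1, 2))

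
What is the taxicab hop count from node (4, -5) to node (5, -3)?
3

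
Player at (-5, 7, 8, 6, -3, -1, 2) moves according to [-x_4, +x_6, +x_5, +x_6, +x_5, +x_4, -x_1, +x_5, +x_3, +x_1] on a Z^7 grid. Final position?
(-5, 7, 9, 6, 0, 1, 2)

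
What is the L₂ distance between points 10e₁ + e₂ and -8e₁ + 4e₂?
18.2483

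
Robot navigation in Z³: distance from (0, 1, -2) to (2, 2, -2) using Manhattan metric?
3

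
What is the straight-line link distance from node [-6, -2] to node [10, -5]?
16.2788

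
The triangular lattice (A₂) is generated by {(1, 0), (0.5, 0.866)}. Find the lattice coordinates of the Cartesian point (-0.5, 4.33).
-3b₁ + 5b₂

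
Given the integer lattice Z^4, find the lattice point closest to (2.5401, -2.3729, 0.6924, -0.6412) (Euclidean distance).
(3, -2, 1, -1)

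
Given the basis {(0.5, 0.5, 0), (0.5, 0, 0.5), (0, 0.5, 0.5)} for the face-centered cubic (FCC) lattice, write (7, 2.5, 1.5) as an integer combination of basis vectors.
8b₁ + 6b₂ - 3b₃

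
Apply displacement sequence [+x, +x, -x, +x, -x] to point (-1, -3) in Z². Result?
(0, -3)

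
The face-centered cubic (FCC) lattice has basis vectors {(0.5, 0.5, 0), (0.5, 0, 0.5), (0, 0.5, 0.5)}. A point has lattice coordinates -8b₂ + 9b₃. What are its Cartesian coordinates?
(-4, 4.5, 0.5)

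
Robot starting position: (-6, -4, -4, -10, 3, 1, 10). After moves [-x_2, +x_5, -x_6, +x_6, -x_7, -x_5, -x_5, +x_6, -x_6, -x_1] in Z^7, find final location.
(-7, -5, -4, -10, 2, 1, 9)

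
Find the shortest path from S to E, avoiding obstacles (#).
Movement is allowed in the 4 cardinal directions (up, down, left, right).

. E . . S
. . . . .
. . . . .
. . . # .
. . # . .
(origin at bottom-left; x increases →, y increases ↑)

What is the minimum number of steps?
3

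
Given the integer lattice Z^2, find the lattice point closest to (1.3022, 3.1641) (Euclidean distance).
(1, 3)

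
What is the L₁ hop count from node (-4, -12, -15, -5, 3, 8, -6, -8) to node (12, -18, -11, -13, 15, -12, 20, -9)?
93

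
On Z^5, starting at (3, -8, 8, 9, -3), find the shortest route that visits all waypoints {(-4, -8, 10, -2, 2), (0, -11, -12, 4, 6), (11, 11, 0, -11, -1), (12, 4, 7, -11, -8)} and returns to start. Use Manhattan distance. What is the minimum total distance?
200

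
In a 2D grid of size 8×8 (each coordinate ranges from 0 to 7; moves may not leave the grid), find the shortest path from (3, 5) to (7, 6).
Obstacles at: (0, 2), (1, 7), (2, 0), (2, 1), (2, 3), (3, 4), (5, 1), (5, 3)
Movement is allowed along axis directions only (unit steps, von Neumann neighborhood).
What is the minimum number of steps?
5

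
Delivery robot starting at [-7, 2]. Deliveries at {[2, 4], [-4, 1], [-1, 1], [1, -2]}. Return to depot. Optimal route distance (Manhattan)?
30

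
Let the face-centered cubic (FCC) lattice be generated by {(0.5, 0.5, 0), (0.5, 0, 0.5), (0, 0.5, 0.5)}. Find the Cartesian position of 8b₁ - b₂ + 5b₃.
(3.5, 6.5, 2)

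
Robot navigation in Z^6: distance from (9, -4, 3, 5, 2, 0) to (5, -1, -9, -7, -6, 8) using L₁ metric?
47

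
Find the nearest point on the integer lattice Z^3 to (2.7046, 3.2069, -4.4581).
(3, 3, -4)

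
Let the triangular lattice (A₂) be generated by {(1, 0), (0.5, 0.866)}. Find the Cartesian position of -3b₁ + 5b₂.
(-0.5, 4.33)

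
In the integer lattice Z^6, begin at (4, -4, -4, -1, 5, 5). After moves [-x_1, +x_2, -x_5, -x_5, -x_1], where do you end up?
(2, -3, -4, -1, 3, 5)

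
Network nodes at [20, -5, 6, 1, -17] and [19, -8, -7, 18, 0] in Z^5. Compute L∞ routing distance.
17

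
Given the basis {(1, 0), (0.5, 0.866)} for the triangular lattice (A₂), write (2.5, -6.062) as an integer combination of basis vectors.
6b₁ - 7b₂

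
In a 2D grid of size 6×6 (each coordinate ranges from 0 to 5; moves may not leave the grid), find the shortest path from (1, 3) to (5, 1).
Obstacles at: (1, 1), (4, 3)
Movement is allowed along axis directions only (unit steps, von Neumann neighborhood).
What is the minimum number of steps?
6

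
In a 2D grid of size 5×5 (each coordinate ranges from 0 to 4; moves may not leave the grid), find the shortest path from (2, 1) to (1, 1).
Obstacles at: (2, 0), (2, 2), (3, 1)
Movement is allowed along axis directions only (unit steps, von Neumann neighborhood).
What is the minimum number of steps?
1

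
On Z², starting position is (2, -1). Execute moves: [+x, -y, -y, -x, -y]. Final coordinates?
(2, -4)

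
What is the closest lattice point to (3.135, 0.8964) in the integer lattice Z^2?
(3, 1)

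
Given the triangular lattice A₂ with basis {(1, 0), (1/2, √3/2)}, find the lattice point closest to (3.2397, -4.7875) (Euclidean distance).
(3, -5.196)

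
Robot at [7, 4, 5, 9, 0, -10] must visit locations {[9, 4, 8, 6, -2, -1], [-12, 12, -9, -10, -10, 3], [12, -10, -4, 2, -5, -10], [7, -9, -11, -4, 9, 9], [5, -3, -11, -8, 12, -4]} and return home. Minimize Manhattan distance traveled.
278
(one optimal route: (7, 4, 5, 9, 0, -10) → (9, 4, 8, 6, -2, -1) → (-12, 12, -9, -10, -10, 3) → (5, -3, -11, -8, 12, -4) → (7, -9, -11, -4, 9, 9) → (12, -10, -4, 2, -5, -10) → (7, 4, 5, 9, 0, -10))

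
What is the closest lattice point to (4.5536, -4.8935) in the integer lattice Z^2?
(5, -5)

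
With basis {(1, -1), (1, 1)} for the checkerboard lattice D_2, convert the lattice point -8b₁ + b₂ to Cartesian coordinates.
(-7, 9)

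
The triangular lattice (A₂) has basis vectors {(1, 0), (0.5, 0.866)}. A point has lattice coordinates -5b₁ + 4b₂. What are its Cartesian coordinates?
(-3, 3.464)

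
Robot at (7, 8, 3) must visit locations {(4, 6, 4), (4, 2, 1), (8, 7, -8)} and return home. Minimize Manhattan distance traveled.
44
(one optimal route: (7, 8, 3) → (4, 6, 4) → (4, 2, 1) → (8, 7, -8) → (7, 8, 3))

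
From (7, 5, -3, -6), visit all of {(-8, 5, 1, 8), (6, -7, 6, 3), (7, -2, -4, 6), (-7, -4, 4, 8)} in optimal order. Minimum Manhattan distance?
75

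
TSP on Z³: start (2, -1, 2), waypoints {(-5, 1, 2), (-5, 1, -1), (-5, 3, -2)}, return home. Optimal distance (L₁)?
30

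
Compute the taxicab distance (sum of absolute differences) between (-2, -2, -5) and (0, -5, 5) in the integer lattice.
15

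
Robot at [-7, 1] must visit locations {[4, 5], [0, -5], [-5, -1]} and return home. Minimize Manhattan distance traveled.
42
(one optimal route: (-7, 1) → (4, 5) → (0, -5) → (-5, -1) → (-7, 1))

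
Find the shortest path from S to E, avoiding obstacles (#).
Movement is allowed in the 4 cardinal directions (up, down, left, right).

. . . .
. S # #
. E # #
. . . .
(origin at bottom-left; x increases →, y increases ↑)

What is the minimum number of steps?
1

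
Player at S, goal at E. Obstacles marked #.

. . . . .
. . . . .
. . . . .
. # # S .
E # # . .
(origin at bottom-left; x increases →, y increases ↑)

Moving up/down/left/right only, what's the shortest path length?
6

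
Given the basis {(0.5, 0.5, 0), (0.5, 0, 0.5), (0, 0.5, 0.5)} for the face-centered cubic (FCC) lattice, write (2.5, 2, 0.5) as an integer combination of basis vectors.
4b₁ + b₂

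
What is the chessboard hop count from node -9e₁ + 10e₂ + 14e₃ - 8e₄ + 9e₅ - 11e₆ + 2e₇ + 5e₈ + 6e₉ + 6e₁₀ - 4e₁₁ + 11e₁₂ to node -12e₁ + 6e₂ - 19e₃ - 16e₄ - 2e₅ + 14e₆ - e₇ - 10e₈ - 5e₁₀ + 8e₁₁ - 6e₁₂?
33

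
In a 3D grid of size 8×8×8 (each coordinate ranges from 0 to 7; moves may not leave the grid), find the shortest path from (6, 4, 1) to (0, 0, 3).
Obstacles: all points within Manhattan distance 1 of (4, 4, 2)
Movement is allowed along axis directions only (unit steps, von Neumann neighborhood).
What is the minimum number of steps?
12
(one shortest path: (6, 4, 1) → (5, 4, 1) → (5, 3, 1) → (4, 3, 1) → (3, 3, 1) → (2, 3, 1) → (1, 3, 1) → (0, 3, 1) → (0, 2, 1) → (0, 1, 1) → (0, 0, 1) → (0, 0, 2) → (0, 0, 3))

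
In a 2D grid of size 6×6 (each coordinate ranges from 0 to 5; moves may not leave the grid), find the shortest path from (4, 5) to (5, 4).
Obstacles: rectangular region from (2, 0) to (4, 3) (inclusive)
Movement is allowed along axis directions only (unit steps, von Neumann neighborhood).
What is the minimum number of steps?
2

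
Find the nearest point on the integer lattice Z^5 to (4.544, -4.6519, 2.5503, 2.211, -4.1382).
(5, -5, 3, 2, -4)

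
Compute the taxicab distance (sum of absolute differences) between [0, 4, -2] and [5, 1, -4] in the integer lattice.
10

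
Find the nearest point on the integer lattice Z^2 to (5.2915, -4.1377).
(5, -4)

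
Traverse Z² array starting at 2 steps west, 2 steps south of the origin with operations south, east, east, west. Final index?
(-1, -3)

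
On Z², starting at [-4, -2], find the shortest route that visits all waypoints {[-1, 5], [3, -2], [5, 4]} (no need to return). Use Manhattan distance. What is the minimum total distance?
22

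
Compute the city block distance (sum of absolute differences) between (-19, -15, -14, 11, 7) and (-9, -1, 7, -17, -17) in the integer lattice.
97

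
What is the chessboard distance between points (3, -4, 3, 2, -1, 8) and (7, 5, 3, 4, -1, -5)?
13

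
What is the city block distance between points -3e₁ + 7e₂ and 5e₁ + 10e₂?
11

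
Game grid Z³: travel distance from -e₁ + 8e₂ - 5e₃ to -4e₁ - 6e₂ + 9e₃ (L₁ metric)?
31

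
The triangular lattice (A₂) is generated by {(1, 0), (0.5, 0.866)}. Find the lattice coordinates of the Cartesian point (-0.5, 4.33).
-3b₁ + 5b₂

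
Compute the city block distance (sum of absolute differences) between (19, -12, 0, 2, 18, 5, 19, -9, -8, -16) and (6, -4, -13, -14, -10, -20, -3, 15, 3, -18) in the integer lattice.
162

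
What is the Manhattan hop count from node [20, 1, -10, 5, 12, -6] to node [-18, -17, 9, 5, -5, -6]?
92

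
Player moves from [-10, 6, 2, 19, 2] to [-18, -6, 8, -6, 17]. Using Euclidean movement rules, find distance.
33.0757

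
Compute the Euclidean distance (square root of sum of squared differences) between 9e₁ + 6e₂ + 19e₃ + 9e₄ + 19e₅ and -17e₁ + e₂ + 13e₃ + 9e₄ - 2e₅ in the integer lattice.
34.322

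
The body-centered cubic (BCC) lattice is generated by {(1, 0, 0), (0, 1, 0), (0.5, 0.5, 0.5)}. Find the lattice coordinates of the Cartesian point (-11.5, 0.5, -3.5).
-8b₁ + 4b₂ - 7b₃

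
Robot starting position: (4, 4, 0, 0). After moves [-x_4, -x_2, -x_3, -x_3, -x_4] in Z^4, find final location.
(4, 3, -2, -2)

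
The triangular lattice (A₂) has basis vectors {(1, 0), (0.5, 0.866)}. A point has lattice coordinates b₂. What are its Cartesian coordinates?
(0.5, 0.866)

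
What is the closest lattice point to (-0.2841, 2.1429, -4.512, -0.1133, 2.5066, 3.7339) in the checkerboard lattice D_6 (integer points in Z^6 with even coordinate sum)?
(0, 2, -5, 0, 3, 4)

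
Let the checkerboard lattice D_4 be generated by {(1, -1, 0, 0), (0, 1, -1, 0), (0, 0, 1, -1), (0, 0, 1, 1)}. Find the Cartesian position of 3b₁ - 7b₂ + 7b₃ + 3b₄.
(3, -10, 17, -4)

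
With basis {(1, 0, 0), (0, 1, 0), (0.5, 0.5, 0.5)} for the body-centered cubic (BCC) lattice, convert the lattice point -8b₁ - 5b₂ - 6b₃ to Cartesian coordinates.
(-11, -8, -3)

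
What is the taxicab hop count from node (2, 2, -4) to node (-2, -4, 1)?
15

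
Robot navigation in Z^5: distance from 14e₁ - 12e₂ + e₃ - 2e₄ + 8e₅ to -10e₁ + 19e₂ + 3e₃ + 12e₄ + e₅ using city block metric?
78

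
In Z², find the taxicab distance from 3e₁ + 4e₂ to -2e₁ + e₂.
8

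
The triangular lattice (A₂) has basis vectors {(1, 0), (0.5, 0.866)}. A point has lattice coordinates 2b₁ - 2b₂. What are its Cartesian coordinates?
(1, -1.732)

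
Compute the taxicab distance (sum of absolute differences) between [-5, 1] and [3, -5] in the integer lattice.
14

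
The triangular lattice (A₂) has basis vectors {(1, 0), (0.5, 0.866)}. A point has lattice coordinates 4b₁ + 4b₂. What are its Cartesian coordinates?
(6, 3.464)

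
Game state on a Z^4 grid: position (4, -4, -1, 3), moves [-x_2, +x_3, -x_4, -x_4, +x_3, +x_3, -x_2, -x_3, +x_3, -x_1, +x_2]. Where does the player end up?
(3, -5, 2, 1)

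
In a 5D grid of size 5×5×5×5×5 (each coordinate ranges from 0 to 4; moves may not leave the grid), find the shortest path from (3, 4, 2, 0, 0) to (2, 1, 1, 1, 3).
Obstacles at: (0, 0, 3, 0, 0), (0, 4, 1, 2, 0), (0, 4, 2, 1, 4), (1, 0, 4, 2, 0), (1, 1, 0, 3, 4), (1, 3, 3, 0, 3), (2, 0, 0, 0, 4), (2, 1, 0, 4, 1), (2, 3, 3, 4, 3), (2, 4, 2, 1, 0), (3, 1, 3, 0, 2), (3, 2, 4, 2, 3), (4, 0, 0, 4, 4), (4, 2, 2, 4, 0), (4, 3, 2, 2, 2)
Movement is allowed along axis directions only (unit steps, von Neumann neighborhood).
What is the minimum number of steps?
9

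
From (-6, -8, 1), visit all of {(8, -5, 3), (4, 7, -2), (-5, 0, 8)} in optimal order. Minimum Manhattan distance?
60
(one optimal route: (-6, -8, 1) → (-5, 0, 8) → (8, -5, 3) → (4, 7, -2))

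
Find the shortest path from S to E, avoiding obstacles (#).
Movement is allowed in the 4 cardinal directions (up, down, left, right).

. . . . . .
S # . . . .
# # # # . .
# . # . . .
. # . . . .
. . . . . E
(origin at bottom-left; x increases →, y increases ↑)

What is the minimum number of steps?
11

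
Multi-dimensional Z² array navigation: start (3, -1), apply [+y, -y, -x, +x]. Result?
(3, -1)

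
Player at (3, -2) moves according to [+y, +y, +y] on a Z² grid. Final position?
(3, 1)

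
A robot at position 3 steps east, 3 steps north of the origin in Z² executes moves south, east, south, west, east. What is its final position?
(4, 1)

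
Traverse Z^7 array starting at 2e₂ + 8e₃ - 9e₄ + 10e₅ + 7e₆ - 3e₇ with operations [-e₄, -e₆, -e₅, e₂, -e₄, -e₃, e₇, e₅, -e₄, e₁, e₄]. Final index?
(1, 3, 7, -11, 10, 6, -2)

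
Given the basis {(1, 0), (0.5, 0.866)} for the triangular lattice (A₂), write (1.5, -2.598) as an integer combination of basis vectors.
3b₁ - 3b₂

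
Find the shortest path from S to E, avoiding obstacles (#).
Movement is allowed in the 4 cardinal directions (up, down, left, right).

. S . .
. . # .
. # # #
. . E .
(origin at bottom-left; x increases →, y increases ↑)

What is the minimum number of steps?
6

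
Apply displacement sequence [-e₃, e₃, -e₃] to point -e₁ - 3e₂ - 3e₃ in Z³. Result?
(-1, -3, -4)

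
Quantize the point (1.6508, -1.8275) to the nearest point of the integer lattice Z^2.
(2, -2)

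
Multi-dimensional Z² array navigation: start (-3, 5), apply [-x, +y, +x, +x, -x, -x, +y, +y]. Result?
(-4, 8)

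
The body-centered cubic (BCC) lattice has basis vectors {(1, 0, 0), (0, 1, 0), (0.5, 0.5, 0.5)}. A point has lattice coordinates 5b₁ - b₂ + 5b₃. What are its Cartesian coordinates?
(7.5, 1.5, 2.5)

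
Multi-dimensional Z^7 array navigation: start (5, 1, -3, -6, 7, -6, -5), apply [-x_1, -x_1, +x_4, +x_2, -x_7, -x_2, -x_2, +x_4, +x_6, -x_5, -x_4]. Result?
(3, 0, -3, -5, 6, -5, -6)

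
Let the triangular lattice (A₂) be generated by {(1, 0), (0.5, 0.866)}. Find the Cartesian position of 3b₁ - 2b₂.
(2, -1.732)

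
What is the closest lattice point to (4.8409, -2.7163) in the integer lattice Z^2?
(5, -3)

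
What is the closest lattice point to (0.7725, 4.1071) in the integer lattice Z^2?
(1, 4)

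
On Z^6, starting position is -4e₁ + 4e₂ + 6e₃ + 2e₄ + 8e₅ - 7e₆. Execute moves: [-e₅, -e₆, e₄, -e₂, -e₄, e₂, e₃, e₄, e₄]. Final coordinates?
(-4, 4, 7, 4, 7, -8)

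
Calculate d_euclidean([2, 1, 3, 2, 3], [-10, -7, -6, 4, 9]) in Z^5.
18.1384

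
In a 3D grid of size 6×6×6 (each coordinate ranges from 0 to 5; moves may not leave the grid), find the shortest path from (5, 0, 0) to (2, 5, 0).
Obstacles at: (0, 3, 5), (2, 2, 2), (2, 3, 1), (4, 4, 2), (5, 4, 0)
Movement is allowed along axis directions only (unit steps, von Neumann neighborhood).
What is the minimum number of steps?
8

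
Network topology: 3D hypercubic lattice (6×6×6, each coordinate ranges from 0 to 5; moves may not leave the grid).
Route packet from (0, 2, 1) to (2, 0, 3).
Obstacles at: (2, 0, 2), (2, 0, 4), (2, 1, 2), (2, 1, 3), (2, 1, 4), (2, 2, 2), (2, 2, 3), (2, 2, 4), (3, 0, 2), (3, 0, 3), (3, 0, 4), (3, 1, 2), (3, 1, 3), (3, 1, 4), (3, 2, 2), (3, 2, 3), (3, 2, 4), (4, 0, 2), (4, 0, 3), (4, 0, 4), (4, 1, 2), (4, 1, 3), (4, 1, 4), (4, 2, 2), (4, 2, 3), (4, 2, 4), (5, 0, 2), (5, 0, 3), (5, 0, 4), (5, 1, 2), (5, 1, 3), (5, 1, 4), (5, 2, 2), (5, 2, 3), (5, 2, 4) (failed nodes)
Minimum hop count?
6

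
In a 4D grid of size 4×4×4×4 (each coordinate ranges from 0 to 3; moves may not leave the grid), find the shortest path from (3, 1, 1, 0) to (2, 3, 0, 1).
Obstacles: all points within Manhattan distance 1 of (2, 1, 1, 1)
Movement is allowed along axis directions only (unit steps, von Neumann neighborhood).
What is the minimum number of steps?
5
(one shortest path: (3, 1, 1, 0) → (3, 2, 1, 0) → (2, 2, 1, 0) → (2, 3, 1, 0) → (2, 3, 0, 0) → (2, 3, 0, 1))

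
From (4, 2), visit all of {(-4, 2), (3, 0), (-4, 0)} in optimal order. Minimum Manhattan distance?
12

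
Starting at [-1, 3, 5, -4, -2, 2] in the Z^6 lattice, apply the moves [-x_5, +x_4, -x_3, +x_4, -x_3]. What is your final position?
(-1, 3, 3, -2, -3, 2)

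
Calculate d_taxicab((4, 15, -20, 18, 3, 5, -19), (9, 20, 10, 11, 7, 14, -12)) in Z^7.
67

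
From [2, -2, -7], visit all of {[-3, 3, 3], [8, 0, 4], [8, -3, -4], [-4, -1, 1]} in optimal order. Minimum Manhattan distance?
43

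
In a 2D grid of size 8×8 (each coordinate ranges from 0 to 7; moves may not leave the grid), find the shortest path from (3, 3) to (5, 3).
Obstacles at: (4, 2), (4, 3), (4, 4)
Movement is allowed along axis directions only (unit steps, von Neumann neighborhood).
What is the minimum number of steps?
6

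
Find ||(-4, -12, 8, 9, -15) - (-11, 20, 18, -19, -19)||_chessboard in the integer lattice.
32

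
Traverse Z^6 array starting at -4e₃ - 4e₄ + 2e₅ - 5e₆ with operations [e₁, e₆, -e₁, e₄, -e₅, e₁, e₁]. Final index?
(2, 0, -4, -3, 1, -4)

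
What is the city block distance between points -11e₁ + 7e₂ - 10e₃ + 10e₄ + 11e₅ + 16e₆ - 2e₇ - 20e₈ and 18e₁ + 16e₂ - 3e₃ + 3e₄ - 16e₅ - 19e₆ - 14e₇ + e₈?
147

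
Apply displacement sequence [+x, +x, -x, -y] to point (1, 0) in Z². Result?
(2, -1)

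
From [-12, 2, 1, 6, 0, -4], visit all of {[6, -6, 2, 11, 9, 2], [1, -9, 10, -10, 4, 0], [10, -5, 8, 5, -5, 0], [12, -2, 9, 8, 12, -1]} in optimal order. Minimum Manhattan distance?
139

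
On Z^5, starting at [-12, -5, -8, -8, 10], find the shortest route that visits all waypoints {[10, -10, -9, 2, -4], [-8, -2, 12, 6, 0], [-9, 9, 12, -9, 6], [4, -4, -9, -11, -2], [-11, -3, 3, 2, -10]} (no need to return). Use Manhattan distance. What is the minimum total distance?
166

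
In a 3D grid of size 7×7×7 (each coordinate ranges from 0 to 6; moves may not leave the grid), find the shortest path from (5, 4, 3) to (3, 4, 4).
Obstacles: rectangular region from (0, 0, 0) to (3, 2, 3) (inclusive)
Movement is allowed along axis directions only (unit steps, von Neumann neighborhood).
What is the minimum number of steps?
3
(one shortest path: (5, 4, 3) → (4, 4, 3) → (3, 4, 3) → (3, 4, 4))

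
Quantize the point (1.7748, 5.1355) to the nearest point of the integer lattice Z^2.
(2, 5)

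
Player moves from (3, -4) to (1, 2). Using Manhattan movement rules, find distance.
8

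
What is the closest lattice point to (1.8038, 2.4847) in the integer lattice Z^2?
(2, 2)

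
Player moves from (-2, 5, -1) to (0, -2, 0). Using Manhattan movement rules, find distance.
10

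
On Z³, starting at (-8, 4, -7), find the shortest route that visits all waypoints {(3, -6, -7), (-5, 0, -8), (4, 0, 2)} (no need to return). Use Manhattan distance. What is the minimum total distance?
39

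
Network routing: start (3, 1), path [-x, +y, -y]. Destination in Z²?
(2, 1)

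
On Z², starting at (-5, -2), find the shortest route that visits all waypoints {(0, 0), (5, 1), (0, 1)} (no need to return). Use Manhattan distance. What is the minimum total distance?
13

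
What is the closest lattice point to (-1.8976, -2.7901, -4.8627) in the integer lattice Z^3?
(-2, -3, -5)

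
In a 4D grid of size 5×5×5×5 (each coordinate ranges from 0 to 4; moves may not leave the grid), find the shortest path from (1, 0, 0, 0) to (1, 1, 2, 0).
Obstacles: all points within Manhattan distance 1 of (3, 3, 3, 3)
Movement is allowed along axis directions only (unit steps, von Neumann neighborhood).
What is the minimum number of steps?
3
(one shortest path: (1, 0, 0, 0) → (1, 1, 0, 0) → (1, 1, 1, 0) → (1, 1, 2, 0))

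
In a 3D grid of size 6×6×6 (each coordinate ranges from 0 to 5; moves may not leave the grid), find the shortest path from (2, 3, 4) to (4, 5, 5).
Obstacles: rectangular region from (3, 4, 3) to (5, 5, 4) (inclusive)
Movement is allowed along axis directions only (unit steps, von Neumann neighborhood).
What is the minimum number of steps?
5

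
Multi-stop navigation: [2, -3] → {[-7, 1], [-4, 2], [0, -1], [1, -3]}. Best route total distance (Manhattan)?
15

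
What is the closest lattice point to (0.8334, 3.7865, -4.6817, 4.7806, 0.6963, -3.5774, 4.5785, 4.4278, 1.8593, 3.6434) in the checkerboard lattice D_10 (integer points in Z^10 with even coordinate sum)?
(1, 4, -5, 5, 1, -4, 5, 5, 2, 4)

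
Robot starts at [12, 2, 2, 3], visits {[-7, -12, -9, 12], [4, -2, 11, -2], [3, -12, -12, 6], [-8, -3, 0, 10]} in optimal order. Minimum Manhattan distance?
102
(one optimal route: (12, 2, 2, 3) → (4, -2, 11, -2) → (-8, -3, 0, 10) → (-7, -12, -9, 12) → (3, -12, -12, 6))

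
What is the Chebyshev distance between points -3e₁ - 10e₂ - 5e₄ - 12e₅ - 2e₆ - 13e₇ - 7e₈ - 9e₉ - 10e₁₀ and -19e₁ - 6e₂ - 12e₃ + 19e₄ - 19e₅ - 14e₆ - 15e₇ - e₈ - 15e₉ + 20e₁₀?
30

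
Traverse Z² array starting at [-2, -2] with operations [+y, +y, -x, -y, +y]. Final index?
(-3, 0)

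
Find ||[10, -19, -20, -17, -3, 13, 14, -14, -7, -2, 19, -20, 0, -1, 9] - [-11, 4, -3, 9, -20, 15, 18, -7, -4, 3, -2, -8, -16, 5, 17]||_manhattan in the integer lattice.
188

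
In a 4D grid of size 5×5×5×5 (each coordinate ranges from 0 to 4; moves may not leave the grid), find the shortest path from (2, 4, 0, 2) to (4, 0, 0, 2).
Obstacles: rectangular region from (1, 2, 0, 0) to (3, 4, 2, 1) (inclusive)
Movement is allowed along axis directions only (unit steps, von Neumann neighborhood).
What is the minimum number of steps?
6
(one shortest path: (2, 4, 0, 2) → (3, 4, 0, 2) → (4, 4, 0, 2) → (4, 3, 0, 2) → (4, 2, 0, 2) → (4, 1, 0, 2) → (4, 0, 0, 2))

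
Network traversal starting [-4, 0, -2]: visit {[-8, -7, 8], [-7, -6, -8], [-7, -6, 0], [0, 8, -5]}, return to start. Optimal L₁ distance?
78
(one optimal route: (-4, 0, -2) → (-8, -7, 8) → (-7, -6, 0) → (-7, -6, -8) → (0, 8, -5) → (-4, 0, -2))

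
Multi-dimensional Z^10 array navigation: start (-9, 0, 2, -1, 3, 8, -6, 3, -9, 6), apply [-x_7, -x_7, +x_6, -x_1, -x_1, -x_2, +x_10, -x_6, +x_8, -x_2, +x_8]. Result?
(-11, -2, 2, -1, 3, 8, -8, 5, -9, 7)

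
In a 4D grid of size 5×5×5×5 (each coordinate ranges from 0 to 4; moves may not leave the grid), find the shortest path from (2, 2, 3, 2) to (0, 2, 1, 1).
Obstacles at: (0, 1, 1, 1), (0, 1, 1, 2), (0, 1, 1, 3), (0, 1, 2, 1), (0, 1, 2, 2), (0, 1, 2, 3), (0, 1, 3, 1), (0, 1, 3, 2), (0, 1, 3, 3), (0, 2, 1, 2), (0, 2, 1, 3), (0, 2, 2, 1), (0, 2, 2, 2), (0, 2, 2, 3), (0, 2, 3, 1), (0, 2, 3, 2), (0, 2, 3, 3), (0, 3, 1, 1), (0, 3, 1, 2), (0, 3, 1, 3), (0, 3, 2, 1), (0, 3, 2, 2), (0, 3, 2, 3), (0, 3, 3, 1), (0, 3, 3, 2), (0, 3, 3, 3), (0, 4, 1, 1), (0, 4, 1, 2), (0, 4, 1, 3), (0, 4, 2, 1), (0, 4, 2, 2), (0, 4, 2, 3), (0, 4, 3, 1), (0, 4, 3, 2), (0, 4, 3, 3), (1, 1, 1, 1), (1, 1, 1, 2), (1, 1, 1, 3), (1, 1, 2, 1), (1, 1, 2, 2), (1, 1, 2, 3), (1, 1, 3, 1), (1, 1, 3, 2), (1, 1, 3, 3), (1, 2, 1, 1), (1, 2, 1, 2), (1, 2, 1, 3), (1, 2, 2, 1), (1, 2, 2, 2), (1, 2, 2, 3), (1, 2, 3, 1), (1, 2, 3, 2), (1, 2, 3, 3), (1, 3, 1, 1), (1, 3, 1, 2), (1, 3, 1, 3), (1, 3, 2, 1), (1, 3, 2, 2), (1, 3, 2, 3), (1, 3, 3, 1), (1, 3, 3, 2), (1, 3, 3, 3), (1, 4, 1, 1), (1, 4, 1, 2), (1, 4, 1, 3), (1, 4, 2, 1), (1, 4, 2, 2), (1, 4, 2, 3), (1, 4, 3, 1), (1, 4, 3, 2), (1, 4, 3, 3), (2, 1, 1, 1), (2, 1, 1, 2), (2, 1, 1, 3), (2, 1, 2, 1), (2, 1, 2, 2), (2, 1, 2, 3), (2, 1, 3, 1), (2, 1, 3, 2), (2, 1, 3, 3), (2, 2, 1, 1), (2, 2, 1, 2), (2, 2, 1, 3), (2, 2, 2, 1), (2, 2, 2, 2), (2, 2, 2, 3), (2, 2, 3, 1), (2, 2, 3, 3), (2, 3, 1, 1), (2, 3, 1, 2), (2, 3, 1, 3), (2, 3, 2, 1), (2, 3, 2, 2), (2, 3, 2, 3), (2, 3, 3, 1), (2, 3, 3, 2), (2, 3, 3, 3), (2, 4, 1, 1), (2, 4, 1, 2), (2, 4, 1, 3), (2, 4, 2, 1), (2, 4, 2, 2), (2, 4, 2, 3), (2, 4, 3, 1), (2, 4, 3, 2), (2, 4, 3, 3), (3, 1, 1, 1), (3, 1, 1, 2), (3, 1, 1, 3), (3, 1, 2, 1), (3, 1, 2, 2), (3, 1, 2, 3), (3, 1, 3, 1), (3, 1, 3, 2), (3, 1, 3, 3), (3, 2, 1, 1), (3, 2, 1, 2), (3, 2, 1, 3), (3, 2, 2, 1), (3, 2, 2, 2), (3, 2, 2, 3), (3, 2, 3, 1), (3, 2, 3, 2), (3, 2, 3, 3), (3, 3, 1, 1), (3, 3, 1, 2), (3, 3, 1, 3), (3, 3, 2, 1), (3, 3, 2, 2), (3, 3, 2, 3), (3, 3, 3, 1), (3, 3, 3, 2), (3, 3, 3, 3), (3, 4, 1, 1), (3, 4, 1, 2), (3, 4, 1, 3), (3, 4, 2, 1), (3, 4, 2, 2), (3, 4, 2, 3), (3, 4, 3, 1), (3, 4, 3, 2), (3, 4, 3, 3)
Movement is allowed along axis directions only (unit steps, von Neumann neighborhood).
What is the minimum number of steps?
9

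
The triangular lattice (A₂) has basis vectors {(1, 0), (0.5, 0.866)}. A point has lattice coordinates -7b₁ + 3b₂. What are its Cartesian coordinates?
(-5.5, 2.598)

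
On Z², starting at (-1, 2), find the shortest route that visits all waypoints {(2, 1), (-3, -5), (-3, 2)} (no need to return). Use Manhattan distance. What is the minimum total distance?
17
(one optimal route: (-1, 2) → (2, 1) → (-3, 2) → (-3, -5))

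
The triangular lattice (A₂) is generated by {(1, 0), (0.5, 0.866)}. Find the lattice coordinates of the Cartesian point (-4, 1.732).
-5b₁ + 2b₂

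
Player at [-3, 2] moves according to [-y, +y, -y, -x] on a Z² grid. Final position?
(-4, 1)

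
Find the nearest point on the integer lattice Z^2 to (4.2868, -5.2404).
(4, -5)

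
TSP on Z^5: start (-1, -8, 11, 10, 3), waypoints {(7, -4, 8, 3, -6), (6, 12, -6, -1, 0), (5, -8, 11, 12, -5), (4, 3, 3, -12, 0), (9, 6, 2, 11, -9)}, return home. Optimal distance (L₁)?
182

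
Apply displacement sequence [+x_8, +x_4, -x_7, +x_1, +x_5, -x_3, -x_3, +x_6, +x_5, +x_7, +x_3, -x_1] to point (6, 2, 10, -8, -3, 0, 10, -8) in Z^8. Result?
(6, 2, 9, -7, -1, 1, 10, -7)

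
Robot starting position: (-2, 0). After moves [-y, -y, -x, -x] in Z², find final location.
(-4, -2)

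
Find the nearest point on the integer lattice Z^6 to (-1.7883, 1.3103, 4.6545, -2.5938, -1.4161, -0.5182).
(-2, 1, 5, -3, -1, -1)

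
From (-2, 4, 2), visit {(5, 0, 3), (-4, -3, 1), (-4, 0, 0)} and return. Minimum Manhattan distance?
38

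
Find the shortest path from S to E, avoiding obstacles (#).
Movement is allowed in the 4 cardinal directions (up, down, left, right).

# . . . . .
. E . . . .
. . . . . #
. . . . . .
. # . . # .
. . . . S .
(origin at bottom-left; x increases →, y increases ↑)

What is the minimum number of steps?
7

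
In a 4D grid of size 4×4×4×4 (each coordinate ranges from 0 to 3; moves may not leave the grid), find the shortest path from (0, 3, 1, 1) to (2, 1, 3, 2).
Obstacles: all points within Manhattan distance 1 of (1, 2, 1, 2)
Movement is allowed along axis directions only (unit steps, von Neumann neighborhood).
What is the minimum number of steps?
7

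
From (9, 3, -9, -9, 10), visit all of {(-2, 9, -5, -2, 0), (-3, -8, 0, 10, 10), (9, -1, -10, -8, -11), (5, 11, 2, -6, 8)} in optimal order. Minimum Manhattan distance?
145
(one optimal route: (9, 3, -9, -9, 10) → (9, -1, -10, -8, -11) → (-2, 9, -5, -2, 0) → (5, 11, 2, -6, 8) → (-3, -8, 0, 10, 10))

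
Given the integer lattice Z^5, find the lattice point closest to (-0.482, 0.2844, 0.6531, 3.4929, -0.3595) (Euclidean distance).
(0, 0, 1, 3, 0)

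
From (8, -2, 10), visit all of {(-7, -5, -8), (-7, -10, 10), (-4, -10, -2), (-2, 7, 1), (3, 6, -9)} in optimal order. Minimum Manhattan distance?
90
(one optimal route: (8, -2, 10) → (-7, -10, 10) → (-4, -10, -2) → (-7, -5, -8) → (3, 6, -9) → (-2, 7, 1))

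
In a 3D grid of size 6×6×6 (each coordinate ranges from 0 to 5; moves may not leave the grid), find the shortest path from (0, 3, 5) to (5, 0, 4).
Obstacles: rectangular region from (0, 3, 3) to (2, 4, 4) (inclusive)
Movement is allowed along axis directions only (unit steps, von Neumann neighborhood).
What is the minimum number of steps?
9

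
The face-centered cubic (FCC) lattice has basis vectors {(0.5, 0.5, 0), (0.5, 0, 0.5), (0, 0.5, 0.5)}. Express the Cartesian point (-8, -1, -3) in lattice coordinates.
-6b₁ - 10b₂ + 4b₃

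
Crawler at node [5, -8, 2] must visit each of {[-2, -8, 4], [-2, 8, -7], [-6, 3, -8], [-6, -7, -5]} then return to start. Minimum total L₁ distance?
78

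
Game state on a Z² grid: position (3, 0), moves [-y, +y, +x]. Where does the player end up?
(4, 0)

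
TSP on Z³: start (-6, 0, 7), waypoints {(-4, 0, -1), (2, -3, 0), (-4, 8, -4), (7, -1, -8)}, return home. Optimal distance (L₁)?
78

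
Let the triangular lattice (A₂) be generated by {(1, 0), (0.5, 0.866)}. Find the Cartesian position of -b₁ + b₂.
(-0.5, 0.866)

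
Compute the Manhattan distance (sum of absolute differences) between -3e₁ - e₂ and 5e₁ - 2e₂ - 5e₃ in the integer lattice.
14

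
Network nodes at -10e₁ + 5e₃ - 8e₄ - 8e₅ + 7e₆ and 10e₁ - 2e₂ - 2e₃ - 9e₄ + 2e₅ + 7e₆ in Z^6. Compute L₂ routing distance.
23.5372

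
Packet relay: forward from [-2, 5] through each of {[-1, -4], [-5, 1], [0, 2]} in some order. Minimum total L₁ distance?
20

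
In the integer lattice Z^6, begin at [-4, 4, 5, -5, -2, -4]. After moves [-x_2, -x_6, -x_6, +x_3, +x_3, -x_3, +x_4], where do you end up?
(-4, 3, 6, -4, -2, -6)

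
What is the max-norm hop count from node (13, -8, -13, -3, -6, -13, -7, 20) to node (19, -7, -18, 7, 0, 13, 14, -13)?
33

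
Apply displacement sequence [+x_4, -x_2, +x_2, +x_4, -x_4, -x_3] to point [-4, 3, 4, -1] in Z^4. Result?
(-4, 3, 3, 0)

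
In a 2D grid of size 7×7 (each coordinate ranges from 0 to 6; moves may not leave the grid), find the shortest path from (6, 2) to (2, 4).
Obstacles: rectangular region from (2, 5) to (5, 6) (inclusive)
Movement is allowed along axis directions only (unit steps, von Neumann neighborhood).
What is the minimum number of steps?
6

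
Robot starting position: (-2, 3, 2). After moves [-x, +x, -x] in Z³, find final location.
(-3, 3, 2)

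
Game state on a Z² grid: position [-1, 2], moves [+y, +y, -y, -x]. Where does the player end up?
(-2, 3)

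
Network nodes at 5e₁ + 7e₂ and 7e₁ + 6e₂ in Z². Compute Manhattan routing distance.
3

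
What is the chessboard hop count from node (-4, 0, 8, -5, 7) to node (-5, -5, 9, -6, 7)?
5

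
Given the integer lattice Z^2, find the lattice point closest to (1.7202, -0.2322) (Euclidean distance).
(2, 0)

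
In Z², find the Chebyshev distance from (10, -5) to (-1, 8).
13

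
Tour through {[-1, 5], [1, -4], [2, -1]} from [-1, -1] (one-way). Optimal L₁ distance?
18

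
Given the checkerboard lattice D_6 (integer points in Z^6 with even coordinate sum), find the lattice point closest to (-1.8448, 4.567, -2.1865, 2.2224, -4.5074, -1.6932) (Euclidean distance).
(-2, 5, -2, 2, -5, -2)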